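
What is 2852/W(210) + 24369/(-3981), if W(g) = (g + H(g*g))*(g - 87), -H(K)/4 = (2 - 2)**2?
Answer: -103016243/17138205 ≈ -6.0109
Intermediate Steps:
H(K) = 0 (H(K) = -4*(2 - 2)**2 = -4*0**2 = -4*0 = 0)
W(g) = g*(-87 + g) (W(g) = (g + 0)*(g - 87) = g*(-87 + g))
2852/W(210) + 24369/(-3981) = 2852/((210*(-87 + 210))) + 24369/(-3981) = 2852/((210*123)) + 24369*(-1/3981) = 2852/25830 - 8123/1327 = 2852*(1/25830) - 8123/1327 = 1426/12915 - 8123/1327 = -103016243/17138205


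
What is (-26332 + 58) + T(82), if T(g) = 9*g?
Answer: -25536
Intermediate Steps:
(-26332 + 58) + T(82) = (-26332 + 58) + 9*82 = -26274 + 738 = -25536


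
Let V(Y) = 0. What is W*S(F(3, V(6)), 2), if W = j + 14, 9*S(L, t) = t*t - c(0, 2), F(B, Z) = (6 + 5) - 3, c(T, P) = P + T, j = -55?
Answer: -82/9 ≈ -9.1111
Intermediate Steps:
F(B, Z) = 8 (F(B, Z) = 11 - 3 = 8)
S(L, t) = -2/9 + t²/9 (S(L, t) = (t*t - (2 + 0))/9 = (t² - 1*2)/9 = (t² - 2)/9 = (-2 + t²)/9 = -2/9 + t²/9)
W = -41 (W = -55 + 14 = -41)
W*S(F(3, V(6)), 2) = -41*(-2/9 + (⅑)*2²) = -41*(-2/9 + (⅑)*4) = -41*(-2/9 + 4/9) = -41*2/9 = -82/9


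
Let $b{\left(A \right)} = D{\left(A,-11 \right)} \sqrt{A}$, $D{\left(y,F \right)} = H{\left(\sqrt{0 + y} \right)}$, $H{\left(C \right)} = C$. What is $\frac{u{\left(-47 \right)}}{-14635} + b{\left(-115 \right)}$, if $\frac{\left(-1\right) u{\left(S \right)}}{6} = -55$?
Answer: $- \frac{336671}{2927} \approx -115.02$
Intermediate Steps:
$D{\left(y,F \right)} = \sqrt{y}$ ($D{\left(y,F \right)} = \sqrt{0 + y} = \sqrt{y}$)
$u{\left(S \right)} = 330$ ($u{\left(S \right)} = \left(-6\right) \left(-55\right) = 330$)
$b{\left(A \right)} = A$ ($b{\left(A \right)} = \sqrt{A} \sqrt{A} = A$)
$\frac{u{\left(-47 \right)}}{-14635} + b{\left(-115 \right)} = \frac{330}{-14635} - 115 = 330 \left(- \frac{1}{14635}\right) - 115 = - \frac{66}{2927} - 115 = - \frac{336671}{2927}$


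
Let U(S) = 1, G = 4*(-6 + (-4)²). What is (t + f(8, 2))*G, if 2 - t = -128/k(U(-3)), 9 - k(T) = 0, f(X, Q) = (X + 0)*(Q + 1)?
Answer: 14480/9 ≈ 1608.9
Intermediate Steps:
G = 40 (G = 4*(-6 + 16) = 4*10 = 40)
f(X, Q) = X*(1 + Q)
k(T) = 9 (k(T) = 9 - 1*0 = 9 + 0 = 9)
t = 146/9 (t = 2 - (-128)/9 = 2 - 1*(-128/9) = 2 + 128/9 = 146/9 ≈ 16.222)
(t + f(8, 2))*G = (146/9 + 8*(1 + 2))*40 = (146/9 + 8*3)*40 = (146/9 + 24)*40 = (362/9)*40 = 14480/9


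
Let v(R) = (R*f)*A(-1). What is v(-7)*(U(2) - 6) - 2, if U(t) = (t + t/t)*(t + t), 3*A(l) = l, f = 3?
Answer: 40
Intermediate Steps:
A(l) = l/3
U(t) = 2*t*(1 + t) (U(t) = (t + 1)*(2*t) = (1 + t)*(2*t) = 2*t*(1 + t))
v(R) = -R (v(R) = (R*3)*((⅓)*(-1)) = (3*R)*(-⅓) = -R)
v(-7)*(U(2) - 6) - 2 = (-1*(-7))*(2*2*(1 + 2) - 6) - 2 = 7*(2*2*3 - 6) - 2 = 7*(12 - 6) - 2 = 7*6 - 2 = 42 - 2 = 40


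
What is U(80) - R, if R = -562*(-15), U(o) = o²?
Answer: -2030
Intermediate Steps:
R = 8430 (R = -1*(-8430) = 8430)
U(80) - R = 80² - 1*8430 = 6400 - 8430 = -2030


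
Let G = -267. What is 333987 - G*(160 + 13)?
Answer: 380178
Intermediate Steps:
333987 - G*(160 + 13) = 333987 - (-267)*(160 + 13) = 333987 - (-267)*173 = 333987 - 1*(-46191) = 333987 + 46191 = 380178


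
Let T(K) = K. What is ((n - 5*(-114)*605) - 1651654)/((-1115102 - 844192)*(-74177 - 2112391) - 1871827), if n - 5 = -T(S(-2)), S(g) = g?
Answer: -1306797/4284127691165 ≈ -3.0503e-7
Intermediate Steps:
n = 7 (n = 5 - 1*(-2) = 5 + 2 = 7)
((n - 5*(-114)*605) - 1651654)/((-1115102 - 844192)*(-74177 - 2112391) - 1871827) = ((7 - 5*(-114)*605) - 1651654)/((-1115102 - 844192)*(-74177 - 2112391) - 1871827) = ((7 + 570*605) - 1651654)/(-1959294*(-2186568) - 1871827) = ((7 + 344850) - 1651654)/(4284129562992 - 1871827) = (344857 - 1651654)/4284127691165 = -1306797*1/4284127691165 = -1306797/4284127691165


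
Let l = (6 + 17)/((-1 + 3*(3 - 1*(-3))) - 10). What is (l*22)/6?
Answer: 253/21 ≈ 12.048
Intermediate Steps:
l = 23/7 (l = 23/((-1 + 3*(3 + 3)) - 10) = 23/((-1 + 3*6) - 10) = 23/((-1 + 18) - 10) = 23/(17 - 10) = 23/7 ≈ 3.2857)
(l*22)/6 = ((23/7)*22)/6 = (506/7)*(1/6) = 253/21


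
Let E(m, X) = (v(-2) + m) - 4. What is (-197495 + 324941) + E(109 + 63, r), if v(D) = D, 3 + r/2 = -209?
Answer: 127612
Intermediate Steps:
r = -424 (r = -6 + 2*(-209) = -6 - 418 = -424)
E(m, X) = -6 + m (E(m, X) = (-2 + m) - 4 = -6 + m)
(-197495 + 324941) + E(109 + 63, r) = (-197495 + 324941) + (-6 + (109 + 63)) = 127446 + (-6 + 172) = 127446 + 166 = 127612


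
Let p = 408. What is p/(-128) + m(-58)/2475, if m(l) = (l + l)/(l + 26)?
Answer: -126167/39600 ≈ -3.1860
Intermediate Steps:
m(l) = 2*l/(26 + l) (m(l) = (2*l)/(26 + l) = 2*l/(26 + l))
p/(-128) + m(-58)/2475 = 408/(-128) + (2*(-58)/(26 - 58))/2475 = 408*(-1/128) + (2*(-58)/(-32))*(1/2475) = -51/16 + (2*(-58)*(-1/32))*(1/2475) = -51/16 + (29/8)*(1/2475) = -51/16 + 29/19800 = -126167/39600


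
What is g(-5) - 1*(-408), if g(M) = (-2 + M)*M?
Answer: 443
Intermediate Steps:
g(M) = M*(-2 + M)
g(-5) - 1*(-408) = -5*(-2 - 5) - 1*(-408) = -5*(-7) + 408 = 35 + 408 = 443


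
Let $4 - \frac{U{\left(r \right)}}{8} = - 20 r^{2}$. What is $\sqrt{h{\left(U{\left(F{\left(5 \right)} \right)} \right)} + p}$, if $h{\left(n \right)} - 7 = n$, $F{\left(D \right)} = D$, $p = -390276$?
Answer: $i \sqrt{386237} \approx 621.48 i$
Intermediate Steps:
$U{\left(r \right)} = 32 + 160 r^{2}$ ($U{\left(r \right)} = 32 - 8 \left(- 20 r^{2}\right) = 32 + 160 r^{2}$)
$h{\left(n \right)} = 7 + n$
$\sqrt{h{\left(U{\left(F{\left(5 \right)} \right)} \right)} + p} = \sqrt{\left(7 + \left(32 + 160 \cdot 5^{2}\right)\right) - 390276} = \sqrt{\left(7 + \left(32 + 160 \cdot 25\right)\right) - 390276} = \sqrt{\left(7 + \left(32 + 4000\right)\right) - 390276} = \sqrt{\left(7 + 4032\right) - 390276} = \sqrt{4039 - 390276} = \sqrt{-386237} = i \sqrt{386237}$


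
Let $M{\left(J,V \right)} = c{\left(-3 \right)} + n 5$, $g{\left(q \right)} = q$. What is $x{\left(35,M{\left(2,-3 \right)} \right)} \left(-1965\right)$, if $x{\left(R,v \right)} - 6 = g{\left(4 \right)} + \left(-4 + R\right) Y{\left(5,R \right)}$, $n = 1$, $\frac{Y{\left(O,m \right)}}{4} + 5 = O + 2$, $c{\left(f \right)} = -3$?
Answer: $-506970$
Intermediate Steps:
$Y{\left(O,m \right)} = -12 + 4 O$ ($Y{\left(O,m \right)} = -20 + 4 \left(O + 2\right) = -20 + 4 \left(2 + O\right) = -20 + \left(8 + 4 O\right) = -12 + 4 O$)
$M{\left(J,V \right)} = 2$ ($M{\left(J,V \right)} = -3 + 1 \cdot 5 = -3 + 5 = 2$)
$x{\left(R,v \right)} = -22 + 8 R$ ($x{\left(R,v \right)} = 6 + \left(4 + \left(-4 + R\right) \left(-12 + 4 \cdot 5\right)\right) = 6 + \left(4 + \left(-4 + R\right) \left(-12 + 20\right)\right) = 6 + \left(4 + \left(-4 + R\right) 8\right) = 6 + \left(4 + \left(-32 + 8 R\right)\right) = 6 + \left(-28 + 8 R\right) = -22 + 8 R$)
$x{\left(35,M{\left(2,-3 \right)} \right)} \left(-1965\right) = \left(-22 + 8 \cdot 35\right) \left(-1965\right) = \left(-22 + 280\right) \left(-1965\right) = 258 \left(-1965\right) = -506970$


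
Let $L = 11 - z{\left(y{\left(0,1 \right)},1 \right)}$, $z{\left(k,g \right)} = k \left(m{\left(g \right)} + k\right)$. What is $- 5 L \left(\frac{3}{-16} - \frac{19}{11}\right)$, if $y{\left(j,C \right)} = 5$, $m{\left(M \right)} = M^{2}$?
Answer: $- \frac{32015}{176} \approx -181.9$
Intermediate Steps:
$z{\left(k,g \right)} = k \left(k + g^{2}\right)$ ($z{\left(k,g \right)} = k \left(g^{2} + k\right) = k \left(k + g^{2}\right)$)
$L = -19$ ($L = 11 - 5 \left(5 + 1^{2}\right) = 11 - 5 \left(5 + 1\right) = 11 - 5 \cdot 6 = 11 - 30 = -19$)
$- 5 L \left(\frac{3}{-16} - \frac{19}{11}\right) = \left(-5\right) \left(-19\right) \left(\frac{3}{-16} - \frac{19}{11}\right) = 95 \left(3 \left(- \frac{1}{16}\right) - \frac{19}{11}\right) = 95 \left(- \frac{3}{16} - \frac{19}{11}\right) = 95 \left(- \frac{337}{176}\right) = - \frac{32015}{176}$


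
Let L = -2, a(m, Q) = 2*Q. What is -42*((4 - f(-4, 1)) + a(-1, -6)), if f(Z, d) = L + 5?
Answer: 462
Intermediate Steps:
f(Z, d) = 3 (f(Z, d) = -2 + 5 = 3)
-42*((4 - f(-4, 1)) + a(-1, -6)) = -42*((4 - 1*3) + 2*(-6)) = -42*((4 - 3) - 12) = -42*(1 - 12) = -42*(-11) = 462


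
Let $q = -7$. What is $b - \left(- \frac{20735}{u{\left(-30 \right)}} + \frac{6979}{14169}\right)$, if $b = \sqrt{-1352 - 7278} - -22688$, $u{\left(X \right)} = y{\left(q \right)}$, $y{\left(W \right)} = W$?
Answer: $\frac{1956420836}{99183} + i \sqrt{8630} \approx 19725.0 + 92.898 i$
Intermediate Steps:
$u{\left(X \right)} = -7$
$b = 22688 + i \sqrt{8630}$ ($b = \sqrt{-8630} + 22688 = i \sqrt{8630} + 22688 = 22688 + i \sqrt{8630} \approx 22688.0 + 92.898 i$)
$b - \left(- \frac{20735}{u{\left(-30 \right)}} + \frac{6979}{14169}\right) = \left(22688 + i \sqrt{8630}\right) - \left(- \frac{20735}{-7} + \frac{6979}{14169}\right) = \left(22688 + i \sqrt{8630}\right) - \left(\left(-20735\right) \left(- \frac{1}{7}\right) + 6979 \cdot \frac{1}{14169}\right) = \left(22688 + i \sqrt{8630}\right) - \left(\frac{20735}{7} + \frac{6979}{14169}\right) = \left(22688 + i \sqrt{8630}\right) - \frac{293843068}{99183} = \frac{1956420836}{99183} + i \sqrt{8630}$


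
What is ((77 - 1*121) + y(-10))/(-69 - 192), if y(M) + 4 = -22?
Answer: 70/261 ≈ 0.26820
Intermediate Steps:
y(M) = -26 (y(M) = -4 - 22 = -26)
((77 - 1*121) + y(-10))/(-69 - 192) = ((77 - 1*121) - 26)/(-69 - 192) = ((77 - 121) - 26)/(-261) = (-44 - 26)*(-1/261) = -70*(-1/261) = 70/261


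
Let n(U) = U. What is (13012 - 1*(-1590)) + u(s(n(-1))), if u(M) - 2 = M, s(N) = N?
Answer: 14603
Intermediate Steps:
u(M) = 2 + M
(13012 - 1*(-1590)) + u(s(n(-1))) = (13012 - 1*(-1590)) + (2 - 1) = (13012 + 1590) + 1 = 14602 + 1 = 14603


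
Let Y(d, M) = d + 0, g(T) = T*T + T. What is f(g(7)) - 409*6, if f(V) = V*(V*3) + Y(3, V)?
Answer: 6957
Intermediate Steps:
g(T) = T + T² (g(T) = T² + T = T + T²)
Y(d, M) = d
f(V) = 3 + 3*V² (f(V) = V*(V*3) + 3 = V*(3*V) + 3 = 3*V² + 3 = 3 + 3*V²)
f(g(7)) - 409*6 = (3 + 3*(7*(1 + 7))²) - 409*6 = (3 + 3*(7*8)²) - 1*2454 = (3 + 3*56²) - 2454 = (3 + 3*3136) - 2454 = (3 + 9408) - 2454 = 9411 - 2454 = 6957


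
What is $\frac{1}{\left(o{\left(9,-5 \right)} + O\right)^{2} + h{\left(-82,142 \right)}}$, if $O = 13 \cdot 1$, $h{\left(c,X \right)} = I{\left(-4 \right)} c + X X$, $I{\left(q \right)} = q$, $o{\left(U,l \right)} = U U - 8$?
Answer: $\frac{1}{27888} \approx 3.5858 \cdot 10^{-5}$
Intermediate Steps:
$o{\left(U,l \right)} = -8 + U^{2}$ ($o{\left(U,l \right)} = U^{2} - 8 = -8 + U^{2}$)
$h{\left(c,X \right)} = X^{2} - 4 c$ ($h{\left(c,X \right)} = - 4 c + X X = - 4 c + X^{2} = X^{2} - 4 c$)
$O = 13$
$\frac{1}{\left(o{\left(9,-5 \right)} + O\right)^{2} + h{\left(-82,142 \right)}} = \frac{1}{\left(\left(-8 + 9^{2}\right) + 13\right)^{2} - \left(-328 - 142^{2}\right)} = \frac{1}{\left(\left(-8 + 81\right) + 13\right)^{2} + \left(20164 + 328\right)} = \frac{1}{\left(73 + 13\right)^{2} + 20492} = \frac{1}{86^{2} + 20492} = \frac{1}{7396 + 20492} = \frac{1}{27888}$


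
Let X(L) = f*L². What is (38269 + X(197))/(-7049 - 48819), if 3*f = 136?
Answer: -5392831/167604 ≈ -32.176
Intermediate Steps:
f = 136/3 (f = (⅓)*136 = 136/3 ≈ 45.333)
X(L) = 136*L²/3
(38269 + X(197))/(-7049 - 48819) = (38269 + (136/3)*197²)/(-7049 - 48819) = (38269 + (136/3)*38809)/(-55868) = (38269 + 5278024/3)*(-1/55868) = (5392831/3)*(-1/55868) = -5392831/167604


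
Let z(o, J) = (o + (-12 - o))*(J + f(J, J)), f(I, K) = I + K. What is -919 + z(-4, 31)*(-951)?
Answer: 1060397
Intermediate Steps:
z(o, J) = -36*J (z(o, J) = (o + (-12 - o))*(J + (J + J)) = -12*(J + 2*J) = -36*J)
-919 + z(-4, 31)*(-951) = -919 - 36*31*(-951) = -919 - 1116*(-951) = -919 + 1061316 = 1060397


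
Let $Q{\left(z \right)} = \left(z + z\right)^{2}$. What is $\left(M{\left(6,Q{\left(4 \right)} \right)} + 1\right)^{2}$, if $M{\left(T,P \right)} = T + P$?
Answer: $5041$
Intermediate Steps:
$Q{\left(z \right)} = 4 z^{2}$ ($Q{\left(z \right)} = \left(2 z\right)^{2} = 4 z^{2}$)
$M{\left(T,P \right)} = P + T$
$\left(M{\left(6,Q{\left(4 \right)} \right)} + 1\right)^{2} = \left(\left(4 \cdot 4^{2} + 6\right) + 1\right)^{2} = \left(\left(4 \cdot 16 + 6\right) + 1\right)^{2} = \left(\left(64 + 6\right) + 1\right)^{2} = \left(70 + 1\right)^{2} = 71^{2} = 5041$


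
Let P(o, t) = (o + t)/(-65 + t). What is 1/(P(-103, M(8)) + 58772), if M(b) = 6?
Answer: 59/3467645 ≈ 1.7014e-5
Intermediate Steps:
P(o, t) = (o + t)/(-65 + t)
1/(P(-103, M(8)) + 58772) = 1/((-103 + 6)/(-65 + 6) + 58772) = 1/(-97/(-59) + 58772) = 1/(-1/59*(-97) + 58772) = 1/(97/59 + 58772) = 1/(3467645/59) = 59/3467645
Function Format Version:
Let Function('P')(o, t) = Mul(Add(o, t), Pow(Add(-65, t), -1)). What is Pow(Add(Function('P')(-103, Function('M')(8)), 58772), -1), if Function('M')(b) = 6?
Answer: Rational(59, 3467645) ≈ 1.7014e-5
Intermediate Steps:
Function('P')(o, t) = Mul(Pow(Add(-65, t), -1), Add(o, t))
Pow(Add(Function('P')(-103, Function('M')(8)), 58772), -1) = Pow(Add(Mul(Pow(Add(-65, 6), -1), Add(-103, 6)), 58772), -1) = Pow(Add(Mul(Pow(-59, -1), -97), 58772), -1) = Pow(Add(Mul(Rational(-1, 59), -97), 58772), -1) = Pow(Add(Rational(97, 59), 58772), -1) = Pow(Rational(3467645, 59), -1) = Rational(59, 3467645)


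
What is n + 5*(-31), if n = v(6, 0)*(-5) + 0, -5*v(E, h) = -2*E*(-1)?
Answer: -143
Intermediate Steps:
v(E, h) = -2*E/5 (v(E, h) = -(-2*E)*(-1)/5 = -2*E/5)
n = 12 (n = -⅖*6*(-5) + 0 = -12/5*(-5) + 0 = 12 + 0 = 12)
n + 5*(-31) = 12 + 5*(-31) = 12 - 155 = -143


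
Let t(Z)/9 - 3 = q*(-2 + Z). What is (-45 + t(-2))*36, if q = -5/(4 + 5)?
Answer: 72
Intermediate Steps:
q = -5/9 ≈ -0.55556
t(Z) = 37 - 5*Z (t(Z) = 27 + 9*(-5*(-2 + Z)/9) = 27 + 9*(10/9 - 5*Z/9) = 27 + (10 - 5*Z) = 37 - 5*Z)
(-45 + t(-2))*36 = (-45 + (37 - 5*(-2)))*36 = (-45 + (37 + 10))*36 = (-45 + 47)*36 = 2*36 = 72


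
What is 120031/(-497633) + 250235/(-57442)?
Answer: -131420014457/28585034786 ≈ -4.5975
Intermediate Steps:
120031/(-497633) + 250235/(-57442) = 120031*(-1/497633) + 250235*(-1/57442) = -120031/497633 - 250235/57442 = -131420014457/28585034786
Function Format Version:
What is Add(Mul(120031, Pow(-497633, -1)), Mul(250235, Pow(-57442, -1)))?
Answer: Rational(-131420014457, 28585034786) ≈ -4.5975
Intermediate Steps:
Add(Mul(120031, Pow(-497633, -1)), Mul(250235, Pow(-57442, -1))) = Add(Mul(120031, Rational(-1, 497633)), Mul(250235, Rational(-1, 57442))) = Add(Rational(-120031, 497633), Rational(-250235, 57442)) = Rational(-131420014457, 28585034786)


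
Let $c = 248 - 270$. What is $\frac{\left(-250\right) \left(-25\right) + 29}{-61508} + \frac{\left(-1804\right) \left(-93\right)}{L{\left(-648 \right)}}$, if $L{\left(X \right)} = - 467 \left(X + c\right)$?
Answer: $\frac{4177341933}{9622619060} \approx 0.43412$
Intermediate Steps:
$c = -22$ ($c = 248 - 270 = -22$)
$L{\left(X \right)} = 10274 - 467 X$ ($L{\left(X \right)} = - 467 \left(X - 22\right) = - 467 \left(-22 + X\right) = 10274 - 467 X$)
$\frac{\left(-250\right) \left(-25\right) + 29}{-61508} + \frac{\left(-1804\right) \left(-93\right)}{L{\left(-648 \right)}} = \frac{\left(-250\right) \left(-25\right) + 29}{-61508} + \frac{\left(-1804\right) \left(-93\right)}{10274 - -302616} = \left(6250 + 29\right) \left(- \frac{1}{61508}\right) + \frac{167772}{10274 + 302616} = 6279 \left(- \frac{1}{61508}\right) + \frac{167772}{312890} = - \frac{6279}{61508} + 167772 \cdot \frac{1}{312890} = - \frac{6279}{61508} + \frac{83886}{156445} = \frac{4177341933}{9622619060}$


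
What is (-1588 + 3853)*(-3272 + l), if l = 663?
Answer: -5909385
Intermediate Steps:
(-1588 + 3853)*(-3272 + l) = (-1588 + 3853)*(-3272 + 663) = 2265*(-2609) = -5909385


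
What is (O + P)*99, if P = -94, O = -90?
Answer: -18216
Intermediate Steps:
(O + P)*99 = (-90 - 94)*99 = -184*99 = -18216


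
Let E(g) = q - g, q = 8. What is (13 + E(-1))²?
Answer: 484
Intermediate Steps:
E(g) = 8 - g
(13 + E(-1))² = (13 + (8 - 1*(-1)))² = (13 + (8 + 1))² = (13 + 9)² = 22² = 484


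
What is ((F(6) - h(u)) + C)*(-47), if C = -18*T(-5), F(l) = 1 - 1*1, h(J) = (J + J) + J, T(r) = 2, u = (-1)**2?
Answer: 1833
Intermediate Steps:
u = 1
h(J) = 3*J (h(J) = 2*J + J = 3*J)
F(l) = 0 (F(l) = 1 - 1 = 0)
C = -36 (C = -18*2 = -36)
((F(6) - h(u)) + C)*(-47) = ((0 - 3) - 36)*(-47) = (-3 - 36)*(-47) = -39*(-47) = 1833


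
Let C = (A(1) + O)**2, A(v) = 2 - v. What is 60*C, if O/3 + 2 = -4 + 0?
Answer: 17340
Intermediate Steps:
O = -18 (O = -6 + 3*(-4 + 0) = -6 + 3*(-4) = -6 - 12 = -18)
C = 289 (C = ((2 - 1*1) - 18)**2 = ((2 - 1) - 18)**2 = (1 - 18)**2 = (-17)**2 = 289)
60*C = 60*289 = 17340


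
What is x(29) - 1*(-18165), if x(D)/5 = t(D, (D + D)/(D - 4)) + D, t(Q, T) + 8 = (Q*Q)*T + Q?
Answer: 140853/5 ≈ 28171.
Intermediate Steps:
t(Q, T) = -8 + Q + T*Q**2 (t(Q, T) = -8 + ((Q*Q)*T + Q) = -8 + (Q**2*T + Q) = -8 + (T*Q**2 + Q) = -8 + (Q + T*Q**2) = -8 + Q + T*Q**2)
x(D) = -40 + 10*D + 10*D**3/(-4 + D) (x(D) = 5*((-8 + D + ((D + D)/(D - 4))*D**2) + D) = 5*((-8 + D + ((2*D)/(-4 + D))*D**2) + D) = 5*((-8 + D + (2*D/(-4 + D))*D**2) + D) = 5*((-8 + D + 2*D**3/(-4 + D)) + D) = 5*(-8 + 2*D + 2*D**3/(-4 + D)) = -40 + 10*D + 10*D**3/(-4 + D))
x(29) - 1*(-18165) = 10*(16 + 29**2 + 29**3 - 8*29)/(-4 + 29) - 1*(-18165) = 10*(16 + 841 + 24389 - 232)/25 + 18165 = 10*(1/25)*25014 + 18165 = 50028/5 + 18165 = 140853/5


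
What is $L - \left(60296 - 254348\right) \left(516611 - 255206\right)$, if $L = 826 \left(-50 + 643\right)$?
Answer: $50726652878$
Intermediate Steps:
$L = 489818$ ($L = 826 \cdot 593 = 489818$)
$L - \left(60296 - 254348\right) \left(516611 - 255206\right) = 489818 - \left(60296 - 254348\right) \left(516611 - 255206\right) = 489818 - \left(-194052\right) 261405 = 489818 - -50726163060 = 489818 + 50726163060 = 50726652878$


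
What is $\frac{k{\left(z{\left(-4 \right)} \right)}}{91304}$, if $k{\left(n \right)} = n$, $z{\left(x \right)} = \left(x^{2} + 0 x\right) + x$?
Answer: $\frac{3}{22826} \approx 0.00013143$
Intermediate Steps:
$z{\left(x \right)} = x + x^{2}$ ($z{\left(x \right)} = \left(x^{2} + 0\right) + x = x^{2} + x = x + x^{2}$)
$\frac{k{\left(z{\left(-4 \right)} \right)}}{91304} = \frac{\left(-4\right) \left(1 - 4\right)}{91304} = \left(-4\right) \left(-3\right) \frac{1}{91304} = 12 \cdot \frac{1}{91304} = \frac{3}{22826}$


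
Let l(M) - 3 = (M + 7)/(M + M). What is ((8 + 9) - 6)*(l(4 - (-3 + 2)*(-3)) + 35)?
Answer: 462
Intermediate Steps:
l(M) = 3 + (7 + M)/(2*M) (l(M) = 3 + (M + 7)/(M + M) = 3 + (7 + M)/((2*M)) = 3 + (7 + M)*(1/(2*M)) = 3 + (7 + M)/(2*M))
((8 + 9) - 6)*(l(4 - (-3 + 2)*(-3)) + 35) = ((8 + 9) - 6)*(7*(1 + (4 - (-3 + 2)*(-3)))/(2*(4 - (-3 + 2)*(-3))) + 35) = (17 - 6)*(7*(1 + (4 - (-1)*(-3)))/(2*(4 - (-1)*(-3))) + 35) = 11*(7*(1 + (4 - 1*3))/(2*(4 - 1*3)) + 35) = 11*(7*(1 + (4 - 3))/(2*(4 - 3)) + 35) = 11*((7/2)*(1 + 1)/1 + 35) = 11*((7/2)*1*2 + 35) = 11*(7 + 35) = 11*42 = 462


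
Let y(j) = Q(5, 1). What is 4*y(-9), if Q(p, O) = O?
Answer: 4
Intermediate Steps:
y(j) = 1
4*y(-9) = 4*1 = 4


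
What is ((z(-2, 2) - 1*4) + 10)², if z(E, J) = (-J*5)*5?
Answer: 1936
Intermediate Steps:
z(E, J) = -25*J (z(E, J) = -5*J*5 = -25*J)
((z(-2, 2) - 1*4) + 10)² = ((-25*2 - 1*4) + 10)² = ((-50 - 4) + 10)² = (-54 + 10)² = (-44)² = 1936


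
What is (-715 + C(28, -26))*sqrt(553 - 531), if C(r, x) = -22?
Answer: -737*sqrt(22) ≈ -3456.8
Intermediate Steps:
(-715 + C(28, -26))*sqrt(553 - 531) = (-715 - 22)*sqrt(553 - 531) = -737*sqrt(22)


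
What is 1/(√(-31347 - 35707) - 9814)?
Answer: -4907/48190825 - I*√67054/96381650 ≈ -0.00010182 - 2.6867e-6*I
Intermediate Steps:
1/(√(-31347 - 35707) - 9814) = 1/(√(-67054) - 9814) = 1/(I*√67054 - 9814) = 1/(-9814 + I*√67054)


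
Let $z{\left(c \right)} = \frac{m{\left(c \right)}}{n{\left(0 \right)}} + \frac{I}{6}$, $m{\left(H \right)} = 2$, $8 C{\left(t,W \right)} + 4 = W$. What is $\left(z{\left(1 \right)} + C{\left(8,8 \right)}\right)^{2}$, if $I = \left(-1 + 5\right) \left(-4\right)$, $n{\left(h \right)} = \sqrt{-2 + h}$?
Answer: $\frac{97}{36} + \frac{13 i \sqrt{2}}{3} \approx 2.6944 + 6.1283 i$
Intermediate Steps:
$C{\left(t,W \right)} = - \frac{1}{2} + \frac{W}{8}$
$I = -16$ ($I = 4 \left(-4\right) = -16$)
$z{\left(c \right)} = - \frac{8}{3} - i \sqrt{2}$ ($z{\left(c \right)} = \frac{2}{\sqrt{-2 + 0}} - \frac{16}{6} = \frac{2}{\sqrt{-2}} - \frac{8}{3} = \frac{2}{i \sqrt{2}} - \frac{8}{3} = 2 \left(- \frac{i \sqrt{2}}{2}\right) - \frac{8}{3} = - i \sqrt{2} - \frac{8}{3} = - \frac{8}{3} - i \sqrt{2}$)
$\left(z{\left(1 \right)} + C{\left(8,8 \right)}\right)^{2} = \left(\left(- \frac{8}{3} - i \sqrt{2}\right) + \left(- \frac{1}{2} + \frac{1}{8} \cdot 8\right)\right)^{2} = \left(\left(- \frac{8}{3} - i \sqrt{2}\right) + \left(- \frac{1}{2} + 1\right)\right)^{2} = \left(\left(- \frac{8}{3} - i \sqrt{2}\right) + \frac{1}{2}\right)^{2} = \left(- \frac{13}{6} - i \sqrt{2}\right)^{2}$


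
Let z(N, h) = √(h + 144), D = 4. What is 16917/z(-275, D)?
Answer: 16917*√37/74 ≈ 1390.6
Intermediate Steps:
z(N, h) = √(144 + h)
16917/z(-275, D) = 16917/(√(144 + 4)) = 16917/(√148) = 16917/((2*√37)) = 16917*(√37/74) = 16917*√37/74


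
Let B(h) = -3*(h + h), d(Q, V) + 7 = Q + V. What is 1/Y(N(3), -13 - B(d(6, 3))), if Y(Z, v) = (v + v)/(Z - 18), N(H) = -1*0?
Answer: 9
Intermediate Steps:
d(Q, V) = -7 + Q + V (d(Q, V) = -7 + (Q + V) = -7 + Q + V)
B(h) = -6*h
N(H) = 0
Y(Z, v) = 2*v/(-18 + Z) (Y(Z, v) = (2*v)/(-18 + Z) = 2*v/(-18 + Z))
1/Y(N(3), -13 - B(d(6, 3))) = 1/(2*(-13 - (-6)*(-7 + 6 + 3))/(-18 + 0)) = 1/(2*(-13 - (-6)*2)/(-18)) = 1/(2*(-13 - 1*(-12))*(-1/18)) = 1/(2*(-13 + 12)*(-1/18)) = 1/(2*(-1)*(-1/18)) = 1/(⅑) = 9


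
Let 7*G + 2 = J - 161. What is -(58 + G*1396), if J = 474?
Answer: -434562/7 ≈ -62080.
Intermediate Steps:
G = 311/7 (G = -2/7 + (474 - 161)/7 = -2/7 + (1/7)*313 = -2/7 + 313/7 = 311/7 ≈ 44.429)
-(58 + G*1396) = -(58 + (311/7)*1396) = -(58 + 434156/7) = -1*434562/7 = -434562/7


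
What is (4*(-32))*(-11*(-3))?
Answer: -4224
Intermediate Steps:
(4*(-32))*(-11*(-3)) = -128*33 = -4224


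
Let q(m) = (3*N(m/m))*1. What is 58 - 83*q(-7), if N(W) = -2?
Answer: 556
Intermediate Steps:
q(m) = -6 (q(m) = (3*(-2))*1 = -6*1 = -6)
58 - 83*q(-7) = 58 - 83*(-6) = 58 + 498 = 556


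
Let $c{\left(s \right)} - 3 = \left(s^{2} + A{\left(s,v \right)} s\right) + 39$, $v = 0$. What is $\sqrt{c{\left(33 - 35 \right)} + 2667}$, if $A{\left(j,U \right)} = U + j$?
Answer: $\sqrt{2717} \approx 52.125$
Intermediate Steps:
$c{\left(s \right)} = 42 + 2 s^{2}$ ($c{\left(s \right)} = 3 + \left(\left(s^{2} + \left(0 + s\right) s\right) + 39\right) = 3 + \left(\left(s^{2} + s s\right) + 39\right) = 3 + \left(\left(s^{2} + s^{2}\right) + 39\right) = 3 + \left(2 s^{2} + 39\right) = 3 + \left(39 + 2 s^{2}\right) = 42 + 2 s^{2}$)
$\sqrt{c{\left(33 - 35 \right)} + 2667} = \sqrt{\left(42 + 2 \left(33 - 35\right)^{2}\right) + 2667} = \sqrt{\left(42 + 2 \left(-2\right)^{2}\right) + 2667} = \sqrt{\left(42 + 2 \cdot 4\right) + 2667} = \sqrt{\left(42 + 8\right) + 2667} = \sqrt{50 + 2667} = \sqrt{2717}$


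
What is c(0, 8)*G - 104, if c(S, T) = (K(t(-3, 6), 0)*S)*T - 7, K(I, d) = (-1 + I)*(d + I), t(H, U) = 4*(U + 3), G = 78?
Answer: -650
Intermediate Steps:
t(H, U) = 12 + 4*U (t(H, U) = 4*(3 + U) = 12 + 4*U)
K(I, d) = (-1 + I)*(I + d)
c(S, T) = -7 + 1260*S*T (c(S, T) = (((12 + 4*6)**2 - (12 + 4*6) - 1*0 + (12 + 4*6)*0)*S)*T - 7 = (((12 + 24)**2 - (12 + 24) + 0 + (12 + 24)*0)*S)*T - 7 = ((36**2 - 1*36 + 0 + 36*0)*S)*T - 7 = ((1296 - 36 + 0 + 0)*S)*T - 7 = (1260*S)*T - 7 = 1260*S*T - 7 = -7 + 1260*S*T)
c(0, 8)*G - 104 = (-7 + 1260*0*8)*78 - 104 = (-7 + 0)*78 - 104 = -7*78 - 104 = -546 - 104 = -650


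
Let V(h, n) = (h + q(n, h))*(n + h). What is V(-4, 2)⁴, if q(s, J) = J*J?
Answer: 331776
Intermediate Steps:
q(s, J) = J²
V(h, n) = (h + n)*(h + h²) (V(h, n) = (h + h²)*(n + h) = (h + h²)*(h + n) = (h + n)*(h + h²))
V(-4, 2)⁴ = (-4*(-4 + 2 + (-4)² - 4*2))⁴ = (-4*(-4 + 2 + 16 - 8))⁴ = (-4*6)⁴ = (-24)⁴ = 331776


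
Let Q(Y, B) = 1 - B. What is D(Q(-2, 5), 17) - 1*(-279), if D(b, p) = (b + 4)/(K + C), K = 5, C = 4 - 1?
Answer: 279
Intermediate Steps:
C = 3
D(b, p) = ½ + b/8 (D(b, p) = (b + 4)/(5 + 3) = (4 + b)/8 = (4 + b)*(⅛) = ½ + b/8)
D(Q(-2, 5), 17) - 1*(-279) = (½ + (1 - 1*5)/8) - 1*(-279) = (½ + (1 - 5)/8) + 279 = (½ + (⅛)*(-4)) + 279 = (½ - ½) + 279 = 0 + 279 = 279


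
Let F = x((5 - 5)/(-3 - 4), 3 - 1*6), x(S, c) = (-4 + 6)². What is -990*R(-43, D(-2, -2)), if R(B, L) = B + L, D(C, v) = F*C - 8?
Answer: 58410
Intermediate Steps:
x(S, c) = 4 (x(S, c) = 2² = 4)
F = 4
D(C, v) = -8 + 4*C (D(C, v) = 4*C - 8 = -8 + 4*C)
-990*R(-43, D(-2, -2)) = -990*(-43 + (-8 + 4*(-2))) = -990*(-43 + (-8 - 8)) = -990*(-43 - 16) = -990*(-59) = 58410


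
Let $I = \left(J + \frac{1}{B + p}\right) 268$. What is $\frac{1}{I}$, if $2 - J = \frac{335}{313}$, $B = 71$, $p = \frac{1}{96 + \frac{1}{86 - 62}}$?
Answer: $\frac{51231527}{12958350472} \approx 0.0039536$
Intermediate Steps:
$p = \frac{24}{2305}$ ($p = \frac{1}{96 + \frac{1}{24}} = \frac{1}{\frac{2305}{24}} = \frac{24}{2305} \approx 0.010412$)
$J = \frac{291}{313}$ ($J = 2 - \frac{335}{313} = \frac{291}{313} \approx 0.92971$)
$I = \frac{12958350472}{51231527}$ ($I = \left(\frac{291}{313} + \frac{1}{71 + \frac{24}{2305}}\right) 268 = \left(\frac{291}{313} + \frac{1}{\frac{163679}{2305}}\right) 268 = \left(\frac{291}{313} + \frac{2305}{163679}\right) 268 = \frac{48352054}{51231527} \cdot 268 = \frac{12958350472}{51231527} \approx 252.94$)
$\frac{1}{I} = \frac{1}{\frac{12958350472}{51231527}} = \frac{51231527}{12958350472}$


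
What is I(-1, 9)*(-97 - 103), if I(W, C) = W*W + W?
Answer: 0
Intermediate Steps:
I(W, C) = W + W² (I(W, C) = W² + W = W + W²)
I(-1, 9)*(-97 - 103) = (-(1 - 1))*(-97 - 103) = -1*0*(-200) = 0*(-200) = 0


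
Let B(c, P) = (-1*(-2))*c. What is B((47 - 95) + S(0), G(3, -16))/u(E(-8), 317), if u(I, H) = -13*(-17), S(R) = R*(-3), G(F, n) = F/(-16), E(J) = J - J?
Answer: -96/221 ≈ -0.43439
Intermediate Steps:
E(J) = 0
G(F, n) = -F/16 (G(F, n) = F*(-1/16) = -F/16)
S(R) = -3*R
u(I, H) = 221
B(c, P) = 2*c
B((47 - 95) + S(0), G(3, -16))/u(E(-8), 317) = (2*((47 - 95) - 3*0))/221 = (2*(-48 + 0))*(1/221) = (2*(-48))*(1/221) = -96*1/221 = -96/221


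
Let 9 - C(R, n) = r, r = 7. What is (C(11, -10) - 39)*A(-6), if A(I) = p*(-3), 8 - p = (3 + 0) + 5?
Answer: 0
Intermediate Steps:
C(R, n) = 2 (C(R, n) = 9 - 1*7 = 9 - 7 = 2)
p = 0 (p = 8 - ((3 + 0) + 5) = 8 - (3 + 5) = 8 - 1*8 = 8 - 8 = 0)
A(I) = 0 (A(I) = 0*(-3) = 0)
(C(11, -10) - 39)*A(-6) = (2 - 39)*0 = -37*0 = 0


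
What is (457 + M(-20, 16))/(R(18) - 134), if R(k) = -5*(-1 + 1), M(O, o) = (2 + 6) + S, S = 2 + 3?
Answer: -235/67 ≈ -3.5075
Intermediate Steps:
S = 5
M(O, o) = 13 (M(O, o) = (2 + 6) + 5 = 8 + 5 = 13)
R(k) = 0 (R(k) = -5*0 = 0)
(457 + M(-20, 16))/(R(18) - 134) = (457 + 13)/(0 - 134) = 470/(-134) = 470*(-1/134) = -235/67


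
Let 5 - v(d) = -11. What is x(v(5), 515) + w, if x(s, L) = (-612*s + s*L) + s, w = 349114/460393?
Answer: -706814534/460393 ≈ -1535.2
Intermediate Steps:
v(d) = 16 (v(d) = 5 - 1*(-11) = 5 + 11 = 16)
w = 349114/460393 (w = 349114*(1/460393) = 349114/460393 ≈ 0.75830)
x(s, L) = -611*s + L*s (x(s, L) = (-612*s + L*s) + s = -611*s + L*s)
x(v(5), 515) + w = 16*(-611 + 515) + 349114/460393 = 16*(-96) + 349114/460393 = -1536 + 349114/460393 = -706814534/460393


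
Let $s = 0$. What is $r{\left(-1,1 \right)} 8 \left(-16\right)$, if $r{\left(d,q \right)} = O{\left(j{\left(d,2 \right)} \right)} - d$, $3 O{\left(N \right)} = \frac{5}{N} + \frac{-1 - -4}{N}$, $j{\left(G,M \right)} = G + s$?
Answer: $\frac{640}{3} \approx 213.33$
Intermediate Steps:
$j{\left(G,M \right)} = G$ ($j{\left(G,M \right)} = G + 0 = G$)
$O{\left(N \right)} = \frac{8}{3 N}$ ($O{\left(N \right)} = \frac{\frac{5}{N} + \frac{-1 - -4}{N}}{3} = \frac{\frac{5}{N} + \frac{-1 + 4}{N}}{3} = \frac{\frac{5}{N} + \frac{3}{N}}{3} = \frac{8 \frac{1}{N}}{3} = \frac{8}{3 N}$)
$r{\left(d,q \right)} = - d + \frac{8}{3 d}$ ($r{\left(d,q \right)} = \frac{8}{3 d} - d = - d + \frac{8}{3 d}$)
$r{\left(-1,1 \right)} 8 \left(-16\right) = \left(\left(-1\right) \left(-1\right) + \frac{8}{3 \left(-1\right)}\right) 8 \left(-16\right) = \left(1 + \frac{8}{3} \left(-1\right)\right) 8 \left(-16\right) = \left(1 - \frac{8}{3}\right) 8 \left(-16\right) = \left(- \frac{5}{3}\right) 8 \left(-16\right) = \left(- \frac{40}{3}\right) \left(-16\right) = \frac{640}{3}$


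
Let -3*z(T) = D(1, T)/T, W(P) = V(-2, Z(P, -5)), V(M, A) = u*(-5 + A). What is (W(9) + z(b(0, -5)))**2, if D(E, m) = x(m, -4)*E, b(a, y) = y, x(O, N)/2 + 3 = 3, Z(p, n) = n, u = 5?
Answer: 2500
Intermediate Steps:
x(O, N) = 0 (x(O, N) = -6 + 2*3 = -6 + 6 = 0)
D(E, m) = 0 (D(E, m) = 0*E = 0)
V(M, A) = -25 + 5*A (V(M, A) = 5*(-5 + A) = -25 + 5*A)
W(P) = -50 (W(P) = -25 + 5*(-5) = -25 - 25 = -50)
z(T) = 0 (z(T) = -0/T = -1/3*0 = 0)
(W(9) + z(b(0, -5)))**2 = (-50 + 0)**2 = (-50)**2 = 2500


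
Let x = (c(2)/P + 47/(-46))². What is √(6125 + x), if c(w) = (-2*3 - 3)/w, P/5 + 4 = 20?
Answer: 3*√9218104121/3680 ≈ 78.270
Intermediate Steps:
P = 80 (P = -20 + 5*20 = -20 + 100 = 80)
c(w) = -9/w (c(w) = (-6 - 3)/w = -9/w)
x = 15737089/13542400 (x = (-9/2/80 + 47/(-46))² = (-9*½*(1/80) + 47*(-1/46))² = (-9/2*1/80 - 47/46)² = (-9/160 - 47/46)² = (-3967/3680)² = 15737089/13542400 ≈ 1.1621)
√(6125 + x) = √(6125 + 15737089/13542400) = √(82962937089/13542400) = 3*√9218104121/3680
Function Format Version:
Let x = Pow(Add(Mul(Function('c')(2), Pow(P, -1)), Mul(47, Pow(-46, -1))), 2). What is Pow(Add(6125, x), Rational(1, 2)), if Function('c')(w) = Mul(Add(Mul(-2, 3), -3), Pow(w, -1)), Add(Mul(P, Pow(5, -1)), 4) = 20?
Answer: Mul(Rational(3, 3680), Pow(9218104121, Rational(1, 2))) ≈ 78.270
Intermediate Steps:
P = 80 (P = Add(-20, Mul(5, 20)) = Add(-20, 100) = 80)
Function('c')(w) = Mul(-9, Pow(w, -1)) (Function('c')(w) = Mul(Add(-6, -3), Pow(w, -1)) = Mul(-9, Pow(w, -1)))
x = Rational(15737089, 13542400) (x = Pow(Add(Mul(Mul(-9, Pow(2, -1)), Pow(80, -1)), Mul(47, Pow(-46, -1))), 2) = Pow(Add(Mul(Mul(-9, Rational(1, 2)), Rational(1, 80)), Mul(47, Rational(-1, 46))), 2) = Pow(Add(Mul(Rational(-9, 2), Rational(1, 80)), Rational(-47, 46)), 2) = Pow(Add(Rational(-9, 160), Rational(-47, 46)), 2) = Pow(Rational(-3967, 3680), 2) = Rational(15737089, 13542400) ≈ 1.1621)
Pow(Add(6125, x), Rational(1, 2)) = Pow(Add(6125, Rational(15737089, 13542400)), Rational(1, 2)) = Pow(Rational(82962937089, 13542400), Rational(1, 2)) = Mul(Rational(3, 3680), Pow(9218104121, Rational(1, 2)))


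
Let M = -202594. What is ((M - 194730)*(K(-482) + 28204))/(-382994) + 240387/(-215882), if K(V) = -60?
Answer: 1206981170545957/41340755354 ≈ 29196.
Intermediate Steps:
((M - 194730)*(K(-482) + 28204))/(-382994) + 240387/(-215882) = ((-202594 - 194730)*(-60 + 28204))/(-382994) + 240387/(-215882) = -397324*28144*(-1/382994) + 240387*(-1/215882) = -11182286656*(-1/382994) - 240387/215882 = 5591143328/191497 - 240387/215882 = 1206981170545957/41340755354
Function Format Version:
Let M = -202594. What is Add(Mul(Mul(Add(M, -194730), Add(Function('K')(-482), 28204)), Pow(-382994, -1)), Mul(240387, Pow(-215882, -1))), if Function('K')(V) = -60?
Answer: Rational(1206981170545957, 41340755354) ≈ 29196.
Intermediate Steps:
Add(Mul(Mul(Add(M, -194730), Add(Function('K')(-482), 28204)), Pow(-382994, -1)), Mul(240387, Pow(-215882, -1))) = Add(Mul(Mul(Add(-202594, -194730), Add(-60, 28204)), Pow(-382994, -1)), Mul(240387, Pow(-215882, -1))) = Add(Mul(Mul(-397324, 28144), Rational(-1, 382994)), Mul(240387, Rational(-1, 215882))) = Add(Mul(-11182286656, Rational(-1, 382994)), Rational(-240387, 215882)) = Add(Rational(5591143328, 191497), Rational(-240387, 215882)) = Rational(1206981170545957, 41340755354)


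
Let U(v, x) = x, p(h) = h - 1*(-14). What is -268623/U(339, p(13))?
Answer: -9949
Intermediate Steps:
p(h) = 14 + h (p(h) = h + 14 = 14 + h)
-268623/U(339, p(13)) = -268623/(14 + 13) = -268623/27 = -268623*1/27 = -9949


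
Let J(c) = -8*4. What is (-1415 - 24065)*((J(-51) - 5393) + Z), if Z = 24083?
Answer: -475405840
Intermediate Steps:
J(c) = -32
(-1415 - 24065)*((J(-51) - 5393) + Z) = (-1415 - 24065)*((-32 - 5393) + 24083) = -25480*(-5425 + 24083) = -25480*18658 = -475405840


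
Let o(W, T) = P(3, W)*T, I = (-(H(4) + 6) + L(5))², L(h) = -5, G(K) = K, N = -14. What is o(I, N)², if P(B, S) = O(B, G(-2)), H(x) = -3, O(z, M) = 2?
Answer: 784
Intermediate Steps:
P(B, S) = 2
I = 64 (I = (-(-3 + 6) - 5)² = (-1*3 - 5)² = (-3 - 5)² = (-8)² = 64)
o(W, T) = 2*T
o(I, N)² = (2*(-14))² = (-28)² = 784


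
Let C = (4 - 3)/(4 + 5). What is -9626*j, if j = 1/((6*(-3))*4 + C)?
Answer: 86634/647 ≈ 133.90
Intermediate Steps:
C = ⅑ (C = 1/9 = 1*(⅑) = ⅑ ≈ 0.11111)
j = -9/647 (j = 1/((6*(-3))*4 + ⅑) = 1/(-18*4 + ⅑) = 1/(-72 + ⅑) = 1/(-647/9) = -9/647 ≈ -0.013910)
-9626*j = -9626*(-9/647) = 86634/647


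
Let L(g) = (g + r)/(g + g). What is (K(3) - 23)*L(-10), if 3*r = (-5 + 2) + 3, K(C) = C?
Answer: -10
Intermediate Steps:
r = 0 (r = ((-5 + 2) + 3)/3 = (-3 + 3)/3 = (1/3)*0 = 0)
L(g) = 1/2 (L(g) = (g + 0)/(g + g) = g/((2*g)) = g*(1/(2*g)) = 1/2)
(K(3) - 23)*L(-10) = (3 - 23)*(1/2) = -20*1/2 = -10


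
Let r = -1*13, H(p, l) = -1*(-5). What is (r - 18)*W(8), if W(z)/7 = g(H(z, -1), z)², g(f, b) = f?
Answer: -5425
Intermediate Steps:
H(p, l) = 5
W(z) = 175 (W(z) = 7*5² = 7*25 = 175)
r = -13
(r - 18)*W(8) = (-13 - 18)*175 = -31*175 = -5425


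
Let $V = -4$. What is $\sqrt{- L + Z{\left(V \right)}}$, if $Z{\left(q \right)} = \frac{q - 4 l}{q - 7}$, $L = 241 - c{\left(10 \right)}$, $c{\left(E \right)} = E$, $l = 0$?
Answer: $\frac{i \sqrt{27907}}{11} \approx 15.187 i$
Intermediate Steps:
$L = 231$ ($L = 241 - 10 = 231$)
$Z{\left(q \right)} = \frac{q}{-7 + q}$ ($Z{\left(q \right)} = \frac{q - 0}{q - 7} = \frac{q + 0}{-7 + q} = \frac{q}{-7 + q}$)
$\sqrt{- L + Z{\left(V \right)}} = \sqrt{\left(-1\right) 231 - \frac{4}{-7 - 4}} = \sqrt{-231 - \frac{4}{-11}} = \sqrt{-231 - - \frac{4}{11}} = \sqrt{-231 + \frac{4}{11}} = \sqrt{- \frac{2537}{11}} = \frac{i \sqrt{27907}}{11}$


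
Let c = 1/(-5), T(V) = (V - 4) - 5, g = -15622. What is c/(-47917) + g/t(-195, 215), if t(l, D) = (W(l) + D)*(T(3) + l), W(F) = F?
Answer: 374280089/96313170 ≈ 3.8861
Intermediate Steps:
T(V) = -9 + V (T(V) = (-4 + V) - 5 = -9 + V)
c = -⅕ ≈ -0.20000
t(l, D) = (-6 + l)*(D + l) (t(l, D) = (l + D)*((-9 + 3) + l) = (D + l)*(-6 + l) = (-6 + l)*(D + l))
c/(-47917) + g/t(-195, 215) = -⅕/(-47917) - 15622/((-195)² - 6*215 - 6*(-195) + 215*(-195)) = -⅕*(-1/47917) - 15622/(38025 - 1290 + 1170 - 41925) = 1/239585 - 15622/(-4020) = 1/239585 - 15622*(-1/4020) = 1/239585 + 7811/2010 = 374280089/96313170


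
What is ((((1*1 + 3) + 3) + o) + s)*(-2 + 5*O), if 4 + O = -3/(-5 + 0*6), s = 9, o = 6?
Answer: -418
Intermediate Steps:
O = -17/5 (O = -4 - 3/(-5 + 0*6) = -4 - 3/(-5 + 0) = -4 - 3/(-5) = -4 - 3*(-⅕) = -4 + ⅗ = -17/5 ≈ -3.4000)
((((1*1 + 3) + 3) + o) + s)*(-2 + 5*O) = ((((1*1 + 3) + 3) + 6) + 9)*(-2 + 5*(-17/5)) = ((((1 + 3) + 3) + 6) + 9)*(-2 - 17) = (((4 + 3) + 6) + 9)*(-19) = ((7 + 6) + 9)*(-19) = (13 + 9)*(-19) = 22*(-19) = -418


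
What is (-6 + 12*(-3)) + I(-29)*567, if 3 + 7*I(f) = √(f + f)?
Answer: -285 + 81*I*√58 ≈ -285.0 + 616.88*I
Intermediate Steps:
I(f) = -3/7 + √2*√f/7 (I(f) = -3/7 + √(f + f)/7 = -3/7 + √(2*f)/7 = -3/7 + (√2*√f)/7 = -3/7 + √2*√f/7)
(-6 + 12*(-3)) + I(-29)*567 = (-6 + 12*(-3)) + (-3/7 + √2*√(-29)/7)*567 = (-6 - 36) + (-3/7 + √2*(I*√29)/7)*567 = -42 + (-3/7 + I*√58/7)*567 = -42 + (-243 + 81*I*√58) = -285 + 81*I*√58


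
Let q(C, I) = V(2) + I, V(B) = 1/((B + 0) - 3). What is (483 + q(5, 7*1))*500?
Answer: 244500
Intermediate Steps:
V(B) = 1/(-3 + B) (V(B) = 1/(B - 3) = 1/(-3 + B))
q(C, I) = -1 + I (q(C, I) = 1/(-3 + 2) + I = 1/(-1) + I = -1 + I)
(483 + q(5, 7*1))*500 = (483 + (-1 + 7*1))*500 = (483 + (-1 + 7))*500 = (483 + 6)*500 = 489*500 = 244500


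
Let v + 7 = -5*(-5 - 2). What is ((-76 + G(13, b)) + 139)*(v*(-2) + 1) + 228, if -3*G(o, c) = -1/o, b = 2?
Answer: -126298/39 ≈ -3238.4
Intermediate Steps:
G(o, c) = 1/(3*o) (G(o, c) = -(-1)/(3*o) = 1/(3*o))
v = 28 (v = -7 - 5*(-5 - 2) = -7 - 5*(-7) = -7 + 35 = 28)
((-76 + G(13, b)) + 139)*(v*(-2) + 1) + 228 = ((-76 + (⅓)/13) + 139)*(28*(-2) + 1) + 228 = ((-76 + (⅓)*(1/13)) + 139)*(-56 + 1) + 228 = ((-76 + 1/39) + 139)*(-55) + 228 = (-2963/39 + 139)*(-55) + 228 = (2458/39)*(-55) + 228 = -135190/39 + 228 = -126298/39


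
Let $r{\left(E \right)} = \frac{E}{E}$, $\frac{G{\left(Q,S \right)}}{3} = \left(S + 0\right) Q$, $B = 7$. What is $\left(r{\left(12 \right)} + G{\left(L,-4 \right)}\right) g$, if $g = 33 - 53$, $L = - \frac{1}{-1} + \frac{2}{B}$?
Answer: $\frac{2020}{7} \approx 288.57$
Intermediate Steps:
$L = \frac{9}{7}$ ($L = - \frac{1}{-1} + \frac{2}{7} = \left(-1\right) \left(-1\right) + 2 \cdot \frac{1}{7} = 1 + \frac{2}{7} = \frac{9}{7} \approx 1.2857$)
$G{\left(Q,S \right)} = 3 Q S$ ($G{\left(Q,S \right)} = 3 \left(S + 0\right) Q = 3 S Q = 3 Q S$)
$g = -20$ ($g = 33 - 53 = -20$)
$r{\left(E \right)} = 1$
$\left(r{\left(12 \right)} + G{\left(L,-4 \right)}\right) g = \left(1 + 3 \cdot \frac{9}{7} \left(-4\right)\right) \left(-20\right) = \left(1 - \frac{108}{7}\right) \left(-20\right) = \left(- \frac{101}{7}\right) \left(-20\right) = \frac{2020}{7}$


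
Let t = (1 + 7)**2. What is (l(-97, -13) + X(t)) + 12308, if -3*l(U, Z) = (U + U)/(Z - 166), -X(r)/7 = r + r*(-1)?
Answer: 6609202/537 ≈ 12308.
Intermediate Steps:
t = 64 (t = 8**2 = 64)
X(r) = 0 (X(r) = -7*(r + r*(-1)) = -7*(r - r) = -7*0 = 0)
l(U, Z) = -2*U/(3*(-166 + Z)) (l(U, Z) = -(U + U)/(3*(Z - 166)) = -2*U/(3*(-166 + Z)))
(l(-97, -13) + X(t)) + 12308 = (-2*(-97)/(-498 + 3*(-13)) + 0) + 12308 = (-2*(-97)/(-498 - 39) + 0) + 12308 = (-2*(-97)/(-537) + 0) + 12308 = (-2*(-97)*(-1/537) + 0) + 12308 = (-194/537 + 0) + 12308 = -194/537 + 12308 = 6609202/537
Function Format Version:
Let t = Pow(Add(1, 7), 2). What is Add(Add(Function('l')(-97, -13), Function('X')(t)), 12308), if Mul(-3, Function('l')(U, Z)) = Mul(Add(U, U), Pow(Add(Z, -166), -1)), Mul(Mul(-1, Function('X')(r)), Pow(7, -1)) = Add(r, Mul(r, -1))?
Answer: Rational(6609202, 537) ≈ 12308.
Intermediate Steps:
t = 64 (t = Pow(8, 2) = 64)
Function('X')(r) = 0 (Function('X')(r) = Mul(-7, Add(r, Mul(r, -1))) = Mul(-7, Add(r, Mul(-1, r))) = Mul(-7, 0) = 0)
Function('l')(U, Z) = Mul(Rational(-2, 3), U, Pow(Add(-166, Z), -1)) (Function('l')(U, Z) = Mul(Rational(-1, 3), Mul(Add(U, U), Pow(Add(Z, -166), -1))) = Mul(Rational(-1, 3), Mul(Mul(2, U), Pow(Add(-166, Z), -1))) = Mul(Rational(-1, 3), Mul(2, U, Pow(Add(-166, Z), -1))) = Mul(Rational(-2, 3), U, Pow(Add(-166, Z), -1)))
Add(Add(Function('l')(-97, -13), Function('X')(t)), 12308) = Add(Add(Mul(-2, -97, Pow(Add(-498, Mul(3, -13)), -1)), 0), 12308) = Add(Add(Mul(-2, -97, Pow(Add(-498, -39), -1)), 0), 12308) = Add(Add(Mul(-2, -97, Pow(-537, -1)), 0), 12308) = Add(Add(Mul(-2, -97, Rational(-1, 537)), 0), 12308) = Add(Add(Rational(-194, 537), 0), 12308) = Add(Rational(-194, 537), 12308) = Rational(6609202, 537)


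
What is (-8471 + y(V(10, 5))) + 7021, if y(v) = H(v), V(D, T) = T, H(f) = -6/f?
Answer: -7256/5 ≈ -1451.2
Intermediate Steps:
y(v) = -6/v
(-8471 + y(V(10, 5))) + 7021 = (-8471 - 6/5) + 7021 = -42361/5 + 7021 = -7256/5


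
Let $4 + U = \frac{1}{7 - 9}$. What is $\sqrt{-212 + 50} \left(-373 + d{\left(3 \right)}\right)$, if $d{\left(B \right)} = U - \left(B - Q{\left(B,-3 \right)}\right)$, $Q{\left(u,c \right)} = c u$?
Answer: $- \frac{7011 i \sqrt{2}}{2} \approx - 4957.5 i$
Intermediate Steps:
$U = - \frac{9}{2}$ ($U = -4 + \frac{1}{7 - 9} = -4 + \frac{1}{-2} = -4 - \frac{1}{2} = - \frac{9}{2} \approx -4.5$)
$d{\left(B \right)} = - \frac{9}{2} - 4 B$
$\sqrt{-212 + 50} \left(-373 + d{\left(3 \right)}\right) = \sqrt{-212 + 50} \left(-373 - \frac{33}{2}\right) = \sqrt{-162} \left(-373 - \frac{33}{2}\right) = 9 i \sqrt{2} \left(-373 - \frac{33}{2}\right) = 9 i \sqrt{2} \left(- \frac{779}{2}\right) = - \frac{7011 i \sqrt{2}}{2}$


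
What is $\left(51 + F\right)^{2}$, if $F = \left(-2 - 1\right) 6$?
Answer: $1089$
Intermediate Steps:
$F = -18$ ($F = \left(-3\right) 6 = -18$)
$\left(51 + F\right)^{2} = \left(51 - 18\right)^{2} = 33^{2} = 1089$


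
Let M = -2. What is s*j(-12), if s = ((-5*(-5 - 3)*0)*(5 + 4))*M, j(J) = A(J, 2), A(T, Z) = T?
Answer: 0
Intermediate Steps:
j(J) = J
s = 0 (s = ((-5*(-5 - 3)*0)*(5 + 4))*(-2) = ((-5*(-8)*0)*9)*(-2) = ((40*0)*9)*(-2) = (0*9)*(-2) = 0*(-2) = 0)
s*j(-12) = 0*(-12) = 0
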